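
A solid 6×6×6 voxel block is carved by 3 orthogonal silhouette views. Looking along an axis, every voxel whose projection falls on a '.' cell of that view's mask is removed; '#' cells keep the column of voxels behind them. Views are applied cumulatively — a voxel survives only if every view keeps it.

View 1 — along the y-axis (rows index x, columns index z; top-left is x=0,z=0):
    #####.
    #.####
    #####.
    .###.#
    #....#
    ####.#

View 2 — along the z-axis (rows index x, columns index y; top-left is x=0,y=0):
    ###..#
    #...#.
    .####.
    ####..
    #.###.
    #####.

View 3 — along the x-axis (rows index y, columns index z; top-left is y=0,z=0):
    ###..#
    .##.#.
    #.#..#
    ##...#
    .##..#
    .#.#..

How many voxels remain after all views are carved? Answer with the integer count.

remaining voxels: 55

before carving: 216 voxels (6×6×6)
carve view 1 (along y, XZ-mask fill 26/36): 156 voxels remain
carve view 2 (along z, XY-mask fill 23/36): 99 voxels remain
carve view 3 (along x, YZ-mask fill 18/36): 55 voxels remain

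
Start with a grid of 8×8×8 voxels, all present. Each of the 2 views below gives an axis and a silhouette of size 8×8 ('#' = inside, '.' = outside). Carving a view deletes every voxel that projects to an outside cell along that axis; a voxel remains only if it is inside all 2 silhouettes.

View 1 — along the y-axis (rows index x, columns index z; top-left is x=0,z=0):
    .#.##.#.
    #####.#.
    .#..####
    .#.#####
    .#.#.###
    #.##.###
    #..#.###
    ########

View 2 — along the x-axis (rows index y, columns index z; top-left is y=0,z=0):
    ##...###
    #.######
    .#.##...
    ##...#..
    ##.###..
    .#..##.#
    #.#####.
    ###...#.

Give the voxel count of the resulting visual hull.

|visual hull| = 208

before carving: 512 voxels (8×8×8)
  1. axis=1 (XZ plane), |mask|=45  ⇒  voxels=360
  2. axis=0 (YZ plane), |mask|=37  ⇒  voxels=208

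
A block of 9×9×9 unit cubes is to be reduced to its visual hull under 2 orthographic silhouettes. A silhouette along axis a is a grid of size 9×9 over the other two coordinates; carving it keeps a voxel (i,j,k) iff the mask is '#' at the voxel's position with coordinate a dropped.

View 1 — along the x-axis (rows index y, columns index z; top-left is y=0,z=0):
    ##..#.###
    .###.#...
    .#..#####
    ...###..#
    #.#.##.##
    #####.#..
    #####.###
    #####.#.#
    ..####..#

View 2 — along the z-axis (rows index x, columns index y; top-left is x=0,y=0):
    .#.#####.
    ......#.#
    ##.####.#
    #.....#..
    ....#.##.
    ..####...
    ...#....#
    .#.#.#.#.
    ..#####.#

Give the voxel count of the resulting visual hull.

start: 9×9×9 = 729 voxels
step 1: project along x, AND mask (52/81) → |grid| = 468
step 2: project along z, AND mask (36/81) → |grid| = 209

voxel count = 209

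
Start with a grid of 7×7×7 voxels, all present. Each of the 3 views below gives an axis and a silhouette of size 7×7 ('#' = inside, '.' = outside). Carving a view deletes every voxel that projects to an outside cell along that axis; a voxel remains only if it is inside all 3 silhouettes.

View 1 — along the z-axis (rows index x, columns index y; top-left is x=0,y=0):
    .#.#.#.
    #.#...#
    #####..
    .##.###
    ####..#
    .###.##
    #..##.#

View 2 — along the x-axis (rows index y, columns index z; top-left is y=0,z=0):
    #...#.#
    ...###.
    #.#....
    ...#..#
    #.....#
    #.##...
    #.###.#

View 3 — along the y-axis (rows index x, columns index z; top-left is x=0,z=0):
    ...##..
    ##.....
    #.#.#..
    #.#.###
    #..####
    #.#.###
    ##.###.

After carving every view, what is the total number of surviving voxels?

initial block: 7^3 = 343
  1. axis=2 (XY plane), |mask|=30  ⇒  voxels=210
  2. axis=0 (YZ plane), |mask|=20  ⇒  voxels=87
  3. axis=1 (XZ plane), |mask|=27  ⇒  voxels=56

voxel count = 56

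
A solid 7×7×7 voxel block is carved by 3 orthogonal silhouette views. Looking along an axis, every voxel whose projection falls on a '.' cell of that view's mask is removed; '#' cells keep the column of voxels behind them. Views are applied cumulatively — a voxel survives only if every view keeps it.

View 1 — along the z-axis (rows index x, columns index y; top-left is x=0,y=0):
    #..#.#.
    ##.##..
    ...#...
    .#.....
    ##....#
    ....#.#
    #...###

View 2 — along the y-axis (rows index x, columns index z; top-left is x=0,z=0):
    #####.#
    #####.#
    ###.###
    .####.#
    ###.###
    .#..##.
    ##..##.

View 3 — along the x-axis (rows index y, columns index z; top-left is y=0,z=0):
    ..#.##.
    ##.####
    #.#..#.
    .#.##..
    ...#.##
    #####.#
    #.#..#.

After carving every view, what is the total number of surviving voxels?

|visual hull| = 50

initial block: 7^3 = 343
after view 1 [z-axis, 18 of 49 cells solid] → remaining = 126
after view 2 [y-axis, 36 of 49 cells solid] → remaining = 93
after view 3 [x-axis, 27 of 49 cells solid] → remaining = 50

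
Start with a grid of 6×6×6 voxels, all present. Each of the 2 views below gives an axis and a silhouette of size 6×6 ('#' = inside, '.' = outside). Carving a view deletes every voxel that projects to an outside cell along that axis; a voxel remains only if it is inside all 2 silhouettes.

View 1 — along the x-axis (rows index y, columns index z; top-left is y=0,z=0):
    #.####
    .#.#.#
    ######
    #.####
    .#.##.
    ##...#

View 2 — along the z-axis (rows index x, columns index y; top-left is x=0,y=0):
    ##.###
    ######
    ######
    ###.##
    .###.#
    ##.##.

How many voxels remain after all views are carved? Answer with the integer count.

voxel count = 122

before carving: 216 voxels (6×6×6)
[1] x-view keeps 25 columns → grid now 150
[2] z-view keeps 30 columns → grid now 122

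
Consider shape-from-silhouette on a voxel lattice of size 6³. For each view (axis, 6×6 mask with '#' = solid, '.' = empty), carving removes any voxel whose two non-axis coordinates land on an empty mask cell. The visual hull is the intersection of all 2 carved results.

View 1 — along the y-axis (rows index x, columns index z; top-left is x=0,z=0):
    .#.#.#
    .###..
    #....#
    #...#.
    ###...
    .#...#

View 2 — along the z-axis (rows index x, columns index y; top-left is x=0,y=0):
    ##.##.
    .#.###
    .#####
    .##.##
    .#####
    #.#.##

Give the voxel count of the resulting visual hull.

before carving: 216 voxels (6×6×6)
after view 1 [y-axis, 15 of 36 cells solid] → remaining = 90
after view 2 [z-axis, 26 of 36 cells solid] → remaining = 65

65 voxels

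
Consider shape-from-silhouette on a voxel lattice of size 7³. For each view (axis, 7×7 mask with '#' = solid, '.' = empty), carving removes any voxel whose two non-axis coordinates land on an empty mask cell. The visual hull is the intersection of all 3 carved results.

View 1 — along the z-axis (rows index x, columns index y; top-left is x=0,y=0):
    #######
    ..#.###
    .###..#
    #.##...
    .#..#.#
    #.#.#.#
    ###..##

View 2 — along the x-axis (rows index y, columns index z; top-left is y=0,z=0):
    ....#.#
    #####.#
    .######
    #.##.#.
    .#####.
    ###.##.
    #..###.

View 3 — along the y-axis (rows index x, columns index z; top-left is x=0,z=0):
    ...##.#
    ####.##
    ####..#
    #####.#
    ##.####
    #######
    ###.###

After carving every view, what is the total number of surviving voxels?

initial block: 7^3 = 343
carve view 1 (along z, XY-mask fill 30/49): 210 voxels remain
carve view 2 (along x, YZ-mask fill 32/49): 139 voxels remain
carve view 3 (along y, XZ-mask fill 39/49): 104 voxels remain

104 voxels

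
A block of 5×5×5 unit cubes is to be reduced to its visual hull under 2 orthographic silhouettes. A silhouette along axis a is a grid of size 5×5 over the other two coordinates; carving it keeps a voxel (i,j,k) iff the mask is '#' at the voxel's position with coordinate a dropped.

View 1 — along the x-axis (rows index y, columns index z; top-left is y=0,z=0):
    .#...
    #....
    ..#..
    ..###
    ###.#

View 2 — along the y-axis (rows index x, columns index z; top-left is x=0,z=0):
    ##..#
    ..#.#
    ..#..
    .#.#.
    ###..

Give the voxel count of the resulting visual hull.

voxel count = 24

before carving: 125 voxels (5×5×5)
  1. axis=0 (YZ plane), |mask|=10  ⇒  voxels=50
  2. axis=1 (XZ plane), |mask|=11  ⇒  voxels=24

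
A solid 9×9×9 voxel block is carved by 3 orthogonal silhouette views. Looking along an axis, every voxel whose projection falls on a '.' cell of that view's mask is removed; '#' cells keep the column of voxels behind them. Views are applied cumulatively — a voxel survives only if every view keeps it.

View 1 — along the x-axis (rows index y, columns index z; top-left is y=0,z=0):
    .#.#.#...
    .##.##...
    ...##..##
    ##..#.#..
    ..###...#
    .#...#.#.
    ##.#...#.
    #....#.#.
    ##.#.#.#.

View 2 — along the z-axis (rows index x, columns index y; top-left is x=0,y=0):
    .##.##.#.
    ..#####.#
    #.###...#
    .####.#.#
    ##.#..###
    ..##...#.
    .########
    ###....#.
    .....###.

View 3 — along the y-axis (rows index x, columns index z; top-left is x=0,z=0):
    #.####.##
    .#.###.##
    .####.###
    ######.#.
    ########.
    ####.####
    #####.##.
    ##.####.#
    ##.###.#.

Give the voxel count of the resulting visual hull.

voxel count = 151

initial block: 9^3 = 729
after view 1 [x-axis, 34 of 81 cells solid] → remaining = 306
after view 2 [z-axis, 46 of 81 cells solid] → remaining = 176
after view 3 [y-axis, 63 of 81 cells solid] → remaining = 151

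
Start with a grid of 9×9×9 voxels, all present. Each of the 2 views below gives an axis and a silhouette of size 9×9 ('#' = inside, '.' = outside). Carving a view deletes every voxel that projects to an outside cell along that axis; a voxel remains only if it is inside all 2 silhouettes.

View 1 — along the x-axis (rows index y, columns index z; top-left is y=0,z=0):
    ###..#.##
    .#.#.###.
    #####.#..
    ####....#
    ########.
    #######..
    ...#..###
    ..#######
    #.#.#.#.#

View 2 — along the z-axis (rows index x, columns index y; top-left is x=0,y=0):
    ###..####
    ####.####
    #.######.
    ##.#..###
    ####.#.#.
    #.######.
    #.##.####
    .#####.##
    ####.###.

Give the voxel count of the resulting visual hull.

start: 9×9×9 = 729 voxels
after view 1 [x-axis, 53 of 81 cells solid] → remaining = 477
after view 2 [z-axis, 62 of 81 cells solid] → remaining = 362

362 voxels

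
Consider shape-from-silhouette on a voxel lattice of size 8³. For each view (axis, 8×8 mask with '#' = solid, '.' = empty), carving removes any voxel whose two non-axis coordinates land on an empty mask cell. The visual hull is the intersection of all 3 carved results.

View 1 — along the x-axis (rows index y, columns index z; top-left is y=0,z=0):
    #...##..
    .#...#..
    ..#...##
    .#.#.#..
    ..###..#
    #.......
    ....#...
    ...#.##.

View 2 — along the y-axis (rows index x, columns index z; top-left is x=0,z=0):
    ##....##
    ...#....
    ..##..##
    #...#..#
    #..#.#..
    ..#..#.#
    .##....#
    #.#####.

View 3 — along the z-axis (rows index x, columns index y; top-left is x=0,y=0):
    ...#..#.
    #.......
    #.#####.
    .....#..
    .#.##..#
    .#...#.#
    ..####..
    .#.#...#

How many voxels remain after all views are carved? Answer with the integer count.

|visual hull| = 28

start: 8×8×8 = 512 voxels
V1 x: intersect with YZ mask (20 set) -- 160 left
V2 y: intersect with XZ mask (27 set) -- 66 left
V3 z: intersect with XY mask (24 set) -- 28 left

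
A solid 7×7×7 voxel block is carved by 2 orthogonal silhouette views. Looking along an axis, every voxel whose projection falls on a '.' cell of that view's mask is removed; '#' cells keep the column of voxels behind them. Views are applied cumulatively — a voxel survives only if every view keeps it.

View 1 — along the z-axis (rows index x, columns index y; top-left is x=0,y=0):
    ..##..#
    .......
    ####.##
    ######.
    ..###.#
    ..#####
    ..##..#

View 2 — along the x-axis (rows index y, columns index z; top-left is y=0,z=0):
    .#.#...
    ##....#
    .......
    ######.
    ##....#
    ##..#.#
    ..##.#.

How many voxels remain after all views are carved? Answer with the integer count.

|visual hull| = 82

full grid |V| = 343
step 1: project along z, AND mask (27/49) → |grid| = 189
step 2: project along x, AND mask (21/49) → |grid| = 82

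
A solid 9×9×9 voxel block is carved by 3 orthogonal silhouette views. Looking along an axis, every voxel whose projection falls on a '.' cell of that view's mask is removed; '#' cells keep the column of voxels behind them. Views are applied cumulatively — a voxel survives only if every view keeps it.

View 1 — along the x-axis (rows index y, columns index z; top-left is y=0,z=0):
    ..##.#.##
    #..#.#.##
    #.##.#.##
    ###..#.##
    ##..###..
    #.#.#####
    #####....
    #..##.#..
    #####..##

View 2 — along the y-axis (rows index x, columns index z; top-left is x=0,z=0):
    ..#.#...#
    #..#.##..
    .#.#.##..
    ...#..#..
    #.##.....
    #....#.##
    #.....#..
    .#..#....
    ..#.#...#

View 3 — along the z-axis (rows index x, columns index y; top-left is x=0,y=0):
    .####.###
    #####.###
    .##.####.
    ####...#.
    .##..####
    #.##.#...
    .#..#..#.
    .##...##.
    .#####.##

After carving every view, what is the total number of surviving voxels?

start: 9×9×9 = 729 voxels
step 1: project along x, AND mask (50/81) → |grid| = 450
step 2: project along y, AND mask (27/81) → |grid| = 151
step 3: project along z, AND mask (50/81) → |grid| = 101

remaining voxels: 101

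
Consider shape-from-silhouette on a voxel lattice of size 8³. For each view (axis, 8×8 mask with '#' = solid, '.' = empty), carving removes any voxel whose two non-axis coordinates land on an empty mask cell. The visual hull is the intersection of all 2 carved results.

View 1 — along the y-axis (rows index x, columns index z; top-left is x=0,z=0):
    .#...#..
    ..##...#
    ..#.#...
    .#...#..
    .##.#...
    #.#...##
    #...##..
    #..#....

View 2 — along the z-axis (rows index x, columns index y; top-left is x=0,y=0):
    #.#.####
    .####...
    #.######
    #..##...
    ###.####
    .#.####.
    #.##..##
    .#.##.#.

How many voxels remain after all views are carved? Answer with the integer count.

full grid |V| = 512
[1] y-view keeps 21 columns → grid now 168
[2] z-view keeps 41 columns → grid now 108

remaining voxels: 108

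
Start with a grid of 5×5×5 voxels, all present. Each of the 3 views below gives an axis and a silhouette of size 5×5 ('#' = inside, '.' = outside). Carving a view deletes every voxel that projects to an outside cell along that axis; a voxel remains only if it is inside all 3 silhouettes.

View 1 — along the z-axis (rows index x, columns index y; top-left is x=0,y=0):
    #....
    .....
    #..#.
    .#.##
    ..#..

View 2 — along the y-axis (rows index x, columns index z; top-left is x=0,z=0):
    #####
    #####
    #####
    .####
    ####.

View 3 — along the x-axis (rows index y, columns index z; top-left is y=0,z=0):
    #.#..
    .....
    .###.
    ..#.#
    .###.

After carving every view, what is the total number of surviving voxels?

remaining voxels: 14

before carving: 125 voxels (5×5×5)
after view 1 [z-axis, 7 of 25 cells solid] → remaining = 35
after view 2 [y-axis, 23 of 25 cells solid] → remaining = 31
after view 3 [x-axis, 10 of 25 cells solid] → remaining = 14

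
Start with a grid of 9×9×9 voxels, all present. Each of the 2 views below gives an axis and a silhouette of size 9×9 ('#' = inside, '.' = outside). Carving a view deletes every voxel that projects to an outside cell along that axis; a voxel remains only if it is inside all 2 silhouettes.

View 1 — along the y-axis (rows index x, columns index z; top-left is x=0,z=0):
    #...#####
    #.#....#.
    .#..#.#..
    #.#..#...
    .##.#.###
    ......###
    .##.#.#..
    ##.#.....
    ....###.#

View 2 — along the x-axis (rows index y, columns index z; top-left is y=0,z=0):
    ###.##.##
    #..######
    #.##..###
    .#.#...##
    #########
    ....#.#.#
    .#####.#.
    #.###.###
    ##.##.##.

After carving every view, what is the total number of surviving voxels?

full grid |V| = 729
after view 1 [y-axis, 35 of 81 cells solid] → remaining = 315
after view 2 [x-axis, 55 of 81 cells solid] → remaining = 214

voxel count = 214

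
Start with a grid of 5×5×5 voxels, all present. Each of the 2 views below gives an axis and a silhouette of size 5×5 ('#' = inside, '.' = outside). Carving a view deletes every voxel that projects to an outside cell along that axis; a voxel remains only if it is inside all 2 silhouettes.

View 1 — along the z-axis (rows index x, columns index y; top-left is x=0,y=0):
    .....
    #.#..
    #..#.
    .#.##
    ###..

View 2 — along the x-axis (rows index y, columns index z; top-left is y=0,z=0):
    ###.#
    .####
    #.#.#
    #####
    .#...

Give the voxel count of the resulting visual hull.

37 voxels

start: 5×5×5 = 125 voxels
  1. axis=2 (XY plane), |mask|=10  ⇒  voxels=50
  2. axis=0 (YZ plane), |mask|=17  ⇒  voxels=37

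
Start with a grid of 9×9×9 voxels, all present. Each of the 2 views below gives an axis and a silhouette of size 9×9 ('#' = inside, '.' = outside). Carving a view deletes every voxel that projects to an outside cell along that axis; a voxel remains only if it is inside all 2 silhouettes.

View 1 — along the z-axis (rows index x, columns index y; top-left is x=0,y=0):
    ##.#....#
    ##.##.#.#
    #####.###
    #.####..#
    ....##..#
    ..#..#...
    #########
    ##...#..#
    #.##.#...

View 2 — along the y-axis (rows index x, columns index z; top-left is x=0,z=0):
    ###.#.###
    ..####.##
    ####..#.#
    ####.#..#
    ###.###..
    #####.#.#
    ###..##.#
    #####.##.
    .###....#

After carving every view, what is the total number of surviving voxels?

remaining voxels: 278

full grid |V| = 729
carve view 1 (along z, XY-mask fill 46/81): 414 voxels remain
carve view 2 (along y, XZ-mask fill 55/81): 278 voxels remain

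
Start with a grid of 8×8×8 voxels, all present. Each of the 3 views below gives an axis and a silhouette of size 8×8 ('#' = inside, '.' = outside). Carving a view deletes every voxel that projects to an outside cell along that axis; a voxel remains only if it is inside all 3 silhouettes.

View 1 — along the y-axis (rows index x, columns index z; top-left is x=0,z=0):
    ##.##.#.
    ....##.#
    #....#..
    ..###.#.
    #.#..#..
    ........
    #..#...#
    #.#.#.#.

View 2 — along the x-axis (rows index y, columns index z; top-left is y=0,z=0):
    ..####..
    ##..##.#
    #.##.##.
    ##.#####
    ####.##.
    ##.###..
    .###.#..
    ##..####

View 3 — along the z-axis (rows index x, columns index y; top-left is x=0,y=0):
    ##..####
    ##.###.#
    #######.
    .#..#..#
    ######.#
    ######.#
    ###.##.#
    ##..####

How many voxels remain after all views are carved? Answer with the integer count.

full grid |V| = 512
step 1: project along y, AND mask (24/64) → |grid| = 192
step 2: project along x, AND mask (42/64) → |grid| = 128
step 3: project along z, AND mask (48/64) → |grid| = 91

remaining voxels: 91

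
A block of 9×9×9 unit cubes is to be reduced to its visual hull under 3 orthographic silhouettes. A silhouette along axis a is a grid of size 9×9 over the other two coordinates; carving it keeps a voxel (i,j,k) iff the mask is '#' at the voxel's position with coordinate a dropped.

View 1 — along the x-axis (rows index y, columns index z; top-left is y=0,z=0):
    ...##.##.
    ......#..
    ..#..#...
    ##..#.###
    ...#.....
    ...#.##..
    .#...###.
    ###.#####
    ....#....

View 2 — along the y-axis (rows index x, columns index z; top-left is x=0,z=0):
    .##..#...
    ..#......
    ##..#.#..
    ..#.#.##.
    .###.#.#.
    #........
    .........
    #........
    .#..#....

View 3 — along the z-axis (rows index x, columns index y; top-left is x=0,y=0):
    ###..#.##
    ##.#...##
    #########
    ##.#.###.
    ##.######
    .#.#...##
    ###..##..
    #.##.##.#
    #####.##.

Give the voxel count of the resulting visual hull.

before carving: 729 voxels (9×9×9)
step 1: project along x, AND mask (30/81) → |grid| = 270
step 2: project along y, AND mask (21/81) → |grid| = 69
step 3: project along z, AND mask (56/81) → |grid| = 59

|visual hull| = 59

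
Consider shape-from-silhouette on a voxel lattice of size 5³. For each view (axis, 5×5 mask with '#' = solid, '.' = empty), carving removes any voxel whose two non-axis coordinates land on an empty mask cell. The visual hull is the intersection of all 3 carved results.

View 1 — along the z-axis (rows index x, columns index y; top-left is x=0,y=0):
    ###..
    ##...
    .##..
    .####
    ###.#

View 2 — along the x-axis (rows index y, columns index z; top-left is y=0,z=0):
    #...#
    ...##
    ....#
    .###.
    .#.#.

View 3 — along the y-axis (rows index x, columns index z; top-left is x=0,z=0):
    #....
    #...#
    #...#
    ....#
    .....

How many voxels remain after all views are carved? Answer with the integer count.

before carving: 125 voxels (5×5×5)
  1. axis=2 (XY plane), |mask|=15  ⇒  voxels=75
  2. axis=0 (YZ plane), |mask|=10  ⇒  voxels=27
  3. axis=1 (XZ plane), |mask|=6  ⇒  voxels=8

remaining voxels: 8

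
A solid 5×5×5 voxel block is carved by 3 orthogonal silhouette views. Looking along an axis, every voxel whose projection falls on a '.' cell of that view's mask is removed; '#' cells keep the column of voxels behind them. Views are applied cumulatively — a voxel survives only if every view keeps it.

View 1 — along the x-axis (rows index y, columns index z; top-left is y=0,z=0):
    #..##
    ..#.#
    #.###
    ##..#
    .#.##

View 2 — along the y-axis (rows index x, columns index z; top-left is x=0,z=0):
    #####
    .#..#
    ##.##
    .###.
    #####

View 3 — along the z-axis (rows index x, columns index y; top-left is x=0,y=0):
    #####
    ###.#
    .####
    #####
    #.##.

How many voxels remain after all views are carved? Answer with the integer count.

full grid |V| = 125
  1. axis=0 (YZ plane), |mask|=15  ⇒  voxels=75
  2. axis=1 (XZ plane), |mask|=19  ⇒  voxels=57
  3. axis=2 (XY plane), |mask|=21  ⇒  voxels=47

47 voxels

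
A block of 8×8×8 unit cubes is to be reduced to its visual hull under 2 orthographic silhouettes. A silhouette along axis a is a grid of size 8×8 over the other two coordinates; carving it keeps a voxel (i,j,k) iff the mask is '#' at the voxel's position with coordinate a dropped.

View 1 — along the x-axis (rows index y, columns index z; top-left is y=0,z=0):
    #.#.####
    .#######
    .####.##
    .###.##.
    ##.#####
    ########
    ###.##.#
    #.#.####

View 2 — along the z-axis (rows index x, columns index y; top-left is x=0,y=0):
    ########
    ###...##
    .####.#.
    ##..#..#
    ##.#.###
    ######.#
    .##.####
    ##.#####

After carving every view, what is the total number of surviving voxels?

remaining voxels: 307

initial block: 8^3 = 512
step 1: project along x, AND mask (51/64) → |grid| = 408
step 2: project along z, AND mask (48/64) → |grid| = 307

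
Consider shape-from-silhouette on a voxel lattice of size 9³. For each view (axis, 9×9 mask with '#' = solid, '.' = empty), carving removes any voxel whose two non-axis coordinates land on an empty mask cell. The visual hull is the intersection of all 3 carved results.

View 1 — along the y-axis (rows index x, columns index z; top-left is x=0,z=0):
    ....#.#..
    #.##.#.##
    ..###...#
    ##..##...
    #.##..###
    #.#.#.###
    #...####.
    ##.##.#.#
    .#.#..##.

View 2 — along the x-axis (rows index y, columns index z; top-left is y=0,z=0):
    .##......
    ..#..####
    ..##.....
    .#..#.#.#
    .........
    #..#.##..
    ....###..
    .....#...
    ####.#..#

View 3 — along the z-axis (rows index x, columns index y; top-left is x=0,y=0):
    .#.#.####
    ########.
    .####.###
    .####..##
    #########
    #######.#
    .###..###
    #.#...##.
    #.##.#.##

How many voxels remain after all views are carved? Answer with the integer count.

start: 9×9×9 = 729 voxels
[1] y-view keeps 43 columns → grid now 387
[2] x-view keeps 27 columns → grid now 123
[3] z-view keeps 60 columns → grid now 92

voxel count = 92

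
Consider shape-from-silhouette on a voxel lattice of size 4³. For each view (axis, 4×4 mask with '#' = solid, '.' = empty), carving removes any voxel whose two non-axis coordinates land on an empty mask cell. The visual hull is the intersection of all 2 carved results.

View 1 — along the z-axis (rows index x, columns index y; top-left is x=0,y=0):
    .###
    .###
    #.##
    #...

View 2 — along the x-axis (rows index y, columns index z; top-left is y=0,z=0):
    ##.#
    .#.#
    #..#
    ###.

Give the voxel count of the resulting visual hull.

start: 4×4×4 = 64 voxels
V1 z: intersect with XY mask (10 set) -- 40 left
V2 x: intersect with YZ mask (10 set) -- 25 left

voxel count = 25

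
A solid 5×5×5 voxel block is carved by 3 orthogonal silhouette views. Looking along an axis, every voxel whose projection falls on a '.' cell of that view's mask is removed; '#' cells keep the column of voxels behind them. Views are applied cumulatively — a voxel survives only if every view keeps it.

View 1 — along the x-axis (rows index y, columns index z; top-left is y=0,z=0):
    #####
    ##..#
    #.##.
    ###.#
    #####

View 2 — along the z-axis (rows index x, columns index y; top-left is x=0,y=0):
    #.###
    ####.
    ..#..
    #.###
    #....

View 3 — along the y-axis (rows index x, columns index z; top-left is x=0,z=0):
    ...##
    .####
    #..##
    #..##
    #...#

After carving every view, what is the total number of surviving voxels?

remaining voxels: 31

before carving: 125 voxels (5×5×5)
  1. axis=0 (YZ plane), |mask|=20  ⇒  voxels=100
  2. axis=2 (XY plane), |mask|=14  ⇒  voxels=57
  3. axis=1 (XZ plane), |mask|=14  ⇒  voxels=31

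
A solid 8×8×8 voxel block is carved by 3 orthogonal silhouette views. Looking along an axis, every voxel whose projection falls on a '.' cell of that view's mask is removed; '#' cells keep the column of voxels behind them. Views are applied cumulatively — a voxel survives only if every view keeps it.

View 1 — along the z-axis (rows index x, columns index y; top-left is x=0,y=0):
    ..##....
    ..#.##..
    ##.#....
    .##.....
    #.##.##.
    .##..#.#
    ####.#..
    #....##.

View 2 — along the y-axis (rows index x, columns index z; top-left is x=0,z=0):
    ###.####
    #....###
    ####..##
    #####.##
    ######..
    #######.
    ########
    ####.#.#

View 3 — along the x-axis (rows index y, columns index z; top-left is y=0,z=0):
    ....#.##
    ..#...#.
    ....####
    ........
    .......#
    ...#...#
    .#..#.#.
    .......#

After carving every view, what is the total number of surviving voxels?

remaining voxels: 45

start: 8×8×8 = 512 voxels
  1. axis=2 (XY plane), |mask|=27  ⇒  voxels=216
  2. axis=1 (XZ plane), |mask|=51  ⇒  voxels=174
  3. axis=0 (YZ plane), |mask|=16  ⇒  voxels=45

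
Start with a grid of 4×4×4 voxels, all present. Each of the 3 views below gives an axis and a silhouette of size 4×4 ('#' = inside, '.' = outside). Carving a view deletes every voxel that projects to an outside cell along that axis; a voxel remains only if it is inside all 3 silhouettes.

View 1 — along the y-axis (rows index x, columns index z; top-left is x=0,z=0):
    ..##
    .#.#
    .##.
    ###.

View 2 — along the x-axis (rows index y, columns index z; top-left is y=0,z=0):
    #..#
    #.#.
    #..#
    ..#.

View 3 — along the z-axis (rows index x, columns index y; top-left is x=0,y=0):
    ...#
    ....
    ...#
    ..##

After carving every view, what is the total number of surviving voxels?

full grid |V| = 64
step 1: project along y, AND mask (9/16) → |grid| = 36
step 2: project along x, AND mask (7/16) → |grid| = 13
step 3: project along z, AND mask (4/16) → |grid| = 4

voxel count = 4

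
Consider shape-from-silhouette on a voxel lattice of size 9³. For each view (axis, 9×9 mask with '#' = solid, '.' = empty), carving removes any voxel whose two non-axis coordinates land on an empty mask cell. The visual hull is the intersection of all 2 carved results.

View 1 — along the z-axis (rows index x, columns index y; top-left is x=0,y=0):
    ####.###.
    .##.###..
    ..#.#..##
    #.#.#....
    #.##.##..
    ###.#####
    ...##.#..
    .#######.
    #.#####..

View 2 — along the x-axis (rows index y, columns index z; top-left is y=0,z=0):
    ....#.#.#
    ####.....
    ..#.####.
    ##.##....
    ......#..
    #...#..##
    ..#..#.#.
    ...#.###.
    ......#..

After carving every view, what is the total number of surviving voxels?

initial block: 9^3 = 729
[1] z-view keeps 48 columns → grid now 432
[2] x-view keeps 29 columns → grid now 161

|visual hull| = 161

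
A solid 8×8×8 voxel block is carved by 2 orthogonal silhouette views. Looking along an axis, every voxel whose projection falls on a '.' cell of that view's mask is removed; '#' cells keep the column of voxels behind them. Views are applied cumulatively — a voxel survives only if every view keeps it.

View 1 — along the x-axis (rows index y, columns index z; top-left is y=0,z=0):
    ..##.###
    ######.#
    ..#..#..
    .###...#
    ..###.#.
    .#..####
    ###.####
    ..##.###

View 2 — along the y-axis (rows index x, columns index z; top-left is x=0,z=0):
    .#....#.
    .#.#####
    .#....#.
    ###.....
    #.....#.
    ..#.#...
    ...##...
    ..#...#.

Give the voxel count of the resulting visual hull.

start: 8×8×8 = 512 voxels
[1] x-view keeps 39 columns → grid now 312
[2] y-view keeps 21 columns → grid now 100

remaining voxels: 100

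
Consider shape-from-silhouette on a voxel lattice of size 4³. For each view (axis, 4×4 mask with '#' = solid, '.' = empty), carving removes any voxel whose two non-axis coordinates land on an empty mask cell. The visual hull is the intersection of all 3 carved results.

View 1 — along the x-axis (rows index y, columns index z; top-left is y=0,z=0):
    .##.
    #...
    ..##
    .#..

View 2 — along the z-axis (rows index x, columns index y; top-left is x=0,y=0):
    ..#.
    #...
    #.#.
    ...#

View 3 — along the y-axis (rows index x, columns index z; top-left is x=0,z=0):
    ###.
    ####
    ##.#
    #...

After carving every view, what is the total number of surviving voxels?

remaining voxels: 5

start: 4×4×4 = 64 voxels
V1 x: intersect with YZ mask (6 set) -- 24 left
V2 z: intersect with XY mask (5 set) -- 9 left
V3 y: intersect with XZ mask (11 set) -- 5 left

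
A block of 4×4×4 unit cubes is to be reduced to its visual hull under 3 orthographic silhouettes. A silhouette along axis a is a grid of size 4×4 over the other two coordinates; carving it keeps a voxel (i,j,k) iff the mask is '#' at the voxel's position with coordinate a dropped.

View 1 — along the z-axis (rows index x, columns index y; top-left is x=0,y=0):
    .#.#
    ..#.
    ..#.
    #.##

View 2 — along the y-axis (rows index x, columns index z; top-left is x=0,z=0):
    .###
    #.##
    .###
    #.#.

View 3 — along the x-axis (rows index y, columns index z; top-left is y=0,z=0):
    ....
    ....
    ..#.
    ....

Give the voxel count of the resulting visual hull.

3 voxels

initial block: 4^3 = 64
V1 z: intersect with XY mask (7 set) -- 28 left
V2 y: intersect with XZ mask (11 set) -- 18 left
V3 x: intersect with YZ mask (1 set) -- 3 left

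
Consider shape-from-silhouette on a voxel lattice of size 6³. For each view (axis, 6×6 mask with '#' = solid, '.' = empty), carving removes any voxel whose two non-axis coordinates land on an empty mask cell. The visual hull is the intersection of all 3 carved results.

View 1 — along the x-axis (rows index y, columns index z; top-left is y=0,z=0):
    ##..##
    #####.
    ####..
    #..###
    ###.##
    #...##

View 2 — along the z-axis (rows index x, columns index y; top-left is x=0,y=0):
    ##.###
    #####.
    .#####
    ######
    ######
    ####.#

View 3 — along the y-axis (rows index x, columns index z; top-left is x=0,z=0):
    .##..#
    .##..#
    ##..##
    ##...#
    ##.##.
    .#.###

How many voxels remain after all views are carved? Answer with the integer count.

before carving: 216 voxels (6×6×6)
after view 1 [x-axis, 25 of 36 cells solid] → remaining = 150
after view 2 [z-axis, 32 of 36 cells solid] → remaining = 134
after view 3 [y-axis, 21 of 36 cells solid] → remaining = 79

voxel count = 79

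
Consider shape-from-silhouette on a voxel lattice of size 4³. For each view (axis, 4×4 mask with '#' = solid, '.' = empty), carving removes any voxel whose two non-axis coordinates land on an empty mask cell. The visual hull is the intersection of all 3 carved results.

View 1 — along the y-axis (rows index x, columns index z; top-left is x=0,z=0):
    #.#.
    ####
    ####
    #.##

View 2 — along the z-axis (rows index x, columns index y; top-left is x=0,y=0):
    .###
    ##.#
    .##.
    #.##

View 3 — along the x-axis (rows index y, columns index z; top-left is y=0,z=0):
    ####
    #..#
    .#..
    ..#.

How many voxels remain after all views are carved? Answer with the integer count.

start: 4×4×4 = 64 voxels
  1. axis=1 (XZ plane), |mask|=13  ⇒  voxels=52
  2. axis=2 (XY plane), |mask|=11  ⇒  voxels=35
  3. axis=0 (YZ plane), |mask|=8  ⇒  voxels=16

voxel count = 16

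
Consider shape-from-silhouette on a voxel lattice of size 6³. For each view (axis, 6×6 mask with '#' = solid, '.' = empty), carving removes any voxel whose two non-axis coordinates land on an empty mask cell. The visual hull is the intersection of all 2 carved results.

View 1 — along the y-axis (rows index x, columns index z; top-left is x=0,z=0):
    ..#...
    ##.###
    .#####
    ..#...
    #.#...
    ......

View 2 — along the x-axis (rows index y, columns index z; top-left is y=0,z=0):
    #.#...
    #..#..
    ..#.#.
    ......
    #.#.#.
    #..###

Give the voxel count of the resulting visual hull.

before carving: 216 voxels (6×6×6)
[1] y-view keeps 14 columns → grid now 84
[2] x-view keeps 13 columns → grid now 32

|visual hull| = 32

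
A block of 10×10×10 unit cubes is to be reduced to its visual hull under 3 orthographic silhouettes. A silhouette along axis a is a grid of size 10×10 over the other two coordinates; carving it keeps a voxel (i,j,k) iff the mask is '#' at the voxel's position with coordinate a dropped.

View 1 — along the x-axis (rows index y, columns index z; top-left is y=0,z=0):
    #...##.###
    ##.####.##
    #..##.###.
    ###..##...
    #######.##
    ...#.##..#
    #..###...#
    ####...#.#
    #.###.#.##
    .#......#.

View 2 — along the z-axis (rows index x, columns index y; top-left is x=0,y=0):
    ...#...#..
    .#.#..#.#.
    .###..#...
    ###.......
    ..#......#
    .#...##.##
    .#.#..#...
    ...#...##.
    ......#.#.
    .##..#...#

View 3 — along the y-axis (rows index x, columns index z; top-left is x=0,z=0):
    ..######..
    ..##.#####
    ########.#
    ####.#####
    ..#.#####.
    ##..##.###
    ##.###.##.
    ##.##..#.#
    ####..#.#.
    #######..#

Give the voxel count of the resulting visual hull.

initial block: 10^3 = 1000
  1. axis=0 (YZ plane), |mask|=58  ⇒  voxels=580
  2. axis=2 (XY plane), |mask|=32  ⇒  voxels=182
  3. axis=1 (XZ plane), |mask|=71  ⇒  voxels=131

|visual hull| = 131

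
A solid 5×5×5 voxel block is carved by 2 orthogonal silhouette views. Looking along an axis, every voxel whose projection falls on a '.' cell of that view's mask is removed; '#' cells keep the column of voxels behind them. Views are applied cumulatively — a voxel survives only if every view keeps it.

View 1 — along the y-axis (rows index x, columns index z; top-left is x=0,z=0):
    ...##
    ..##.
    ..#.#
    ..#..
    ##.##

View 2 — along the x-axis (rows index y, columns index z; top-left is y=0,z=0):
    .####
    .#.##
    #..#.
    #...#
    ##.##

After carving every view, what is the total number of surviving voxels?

full grid |V| = 125
[1] y-view keeps 11 columns → grid now 55
[2] x-view keeps 15 columns → grid now 33

|visual hull| = 33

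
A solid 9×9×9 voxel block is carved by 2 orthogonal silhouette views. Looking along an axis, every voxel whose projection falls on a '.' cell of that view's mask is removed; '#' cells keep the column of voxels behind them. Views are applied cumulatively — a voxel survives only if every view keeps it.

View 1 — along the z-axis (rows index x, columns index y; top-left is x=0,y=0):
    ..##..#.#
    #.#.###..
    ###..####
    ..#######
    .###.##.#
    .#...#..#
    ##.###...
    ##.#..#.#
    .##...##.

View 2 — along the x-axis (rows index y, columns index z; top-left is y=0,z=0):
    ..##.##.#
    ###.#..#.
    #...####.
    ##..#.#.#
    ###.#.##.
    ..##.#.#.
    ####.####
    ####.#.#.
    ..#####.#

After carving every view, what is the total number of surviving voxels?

remaining voxels: 257

before carving: 729 voxels (9×9×9)
carve view 1 (along z, XY-mask fill 46/81): 414 voxels remain
carve view 2 (along x, YZ-mask fill 50/81): 257 voxels remain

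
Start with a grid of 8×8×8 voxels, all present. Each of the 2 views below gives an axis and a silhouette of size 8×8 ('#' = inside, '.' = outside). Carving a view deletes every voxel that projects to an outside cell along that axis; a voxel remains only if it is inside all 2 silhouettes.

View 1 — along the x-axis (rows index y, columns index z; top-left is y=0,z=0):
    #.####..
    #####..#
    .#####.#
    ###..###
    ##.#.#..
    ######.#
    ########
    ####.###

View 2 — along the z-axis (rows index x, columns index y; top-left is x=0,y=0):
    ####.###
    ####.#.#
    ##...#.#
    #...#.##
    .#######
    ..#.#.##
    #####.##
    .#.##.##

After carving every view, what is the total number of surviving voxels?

full grid |V| = 512
carve view 1 (along x, YZ-mask fill 49/64): 392 voxels remain
carve view 2 (along z, XY-mask fill 44/64): 273 voxels remain

remaining voxels: 273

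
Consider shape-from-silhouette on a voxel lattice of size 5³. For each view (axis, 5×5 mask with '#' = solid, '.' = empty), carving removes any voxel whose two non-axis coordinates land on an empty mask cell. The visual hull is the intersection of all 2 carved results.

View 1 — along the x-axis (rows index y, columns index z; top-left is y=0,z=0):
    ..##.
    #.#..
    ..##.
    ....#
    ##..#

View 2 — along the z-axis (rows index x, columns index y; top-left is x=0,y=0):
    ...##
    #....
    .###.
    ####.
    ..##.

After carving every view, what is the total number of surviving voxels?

remaining voxels: 21

start: 5×5×5 = 125 voxels
carve view 1 (along x, YZ-mask fill 10/25): 50 voxels remain
carve view 2 (along z, XY-mask fill 12/25): 21 voxels remain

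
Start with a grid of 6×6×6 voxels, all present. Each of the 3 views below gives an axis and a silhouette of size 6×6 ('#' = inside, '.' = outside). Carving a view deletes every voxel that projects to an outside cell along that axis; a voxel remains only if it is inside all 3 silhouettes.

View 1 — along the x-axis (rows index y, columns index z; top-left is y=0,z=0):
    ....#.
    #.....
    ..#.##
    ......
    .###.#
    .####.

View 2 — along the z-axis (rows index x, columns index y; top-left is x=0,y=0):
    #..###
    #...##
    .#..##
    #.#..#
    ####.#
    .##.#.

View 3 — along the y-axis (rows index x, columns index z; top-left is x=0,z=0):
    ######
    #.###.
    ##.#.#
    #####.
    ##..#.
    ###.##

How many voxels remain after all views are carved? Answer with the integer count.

start: 6×6×6 = 216 voxels
carve view 1 (along x, YZ-mask fill 13/36): 78 voxels remain
carve view 2 (along z, XY-mask fill 21/36): 52 voxels remain
carve view 3 (along y, XZ-mask fill 27/36): 40 voxels remain

40 voxels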